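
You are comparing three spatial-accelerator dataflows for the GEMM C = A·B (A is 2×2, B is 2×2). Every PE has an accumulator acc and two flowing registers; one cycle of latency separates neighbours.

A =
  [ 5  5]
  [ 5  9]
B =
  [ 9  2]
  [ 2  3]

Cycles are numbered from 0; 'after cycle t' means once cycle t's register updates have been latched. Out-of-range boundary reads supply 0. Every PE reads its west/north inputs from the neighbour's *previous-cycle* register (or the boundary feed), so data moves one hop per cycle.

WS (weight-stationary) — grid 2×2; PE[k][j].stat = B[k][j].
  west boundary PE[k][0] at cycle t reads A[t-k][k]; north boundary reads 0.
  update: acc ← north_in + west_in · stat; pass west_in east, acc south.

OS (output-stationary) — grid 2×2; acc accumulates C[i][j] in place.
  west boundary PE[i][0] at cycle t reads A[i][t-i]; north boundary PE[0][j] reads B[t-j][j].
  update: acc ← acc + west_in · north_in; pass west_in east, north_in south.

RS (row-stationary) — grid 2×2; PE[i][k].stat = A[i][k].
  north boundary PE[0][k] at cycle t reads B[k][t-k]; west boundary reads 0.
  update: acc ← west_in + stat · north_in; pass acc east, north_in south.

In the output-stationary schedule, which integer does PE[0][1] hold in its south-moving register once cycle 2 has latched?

OS (2×2). Following PE[0][1] plus its west/north inputs:
  0: (0,0).acc=45  regs=<5,9>
  0: (0,1).acc=0  regs=<0,0>
  1: (0,0).acc=55  regs=<5,2>
  1: (0,1).acc=10  regs=<5,2>
  2: (0,0).acc=55  regs=<0,0>
  2: (0,1).acc=25  regs=<5,3>

register = 3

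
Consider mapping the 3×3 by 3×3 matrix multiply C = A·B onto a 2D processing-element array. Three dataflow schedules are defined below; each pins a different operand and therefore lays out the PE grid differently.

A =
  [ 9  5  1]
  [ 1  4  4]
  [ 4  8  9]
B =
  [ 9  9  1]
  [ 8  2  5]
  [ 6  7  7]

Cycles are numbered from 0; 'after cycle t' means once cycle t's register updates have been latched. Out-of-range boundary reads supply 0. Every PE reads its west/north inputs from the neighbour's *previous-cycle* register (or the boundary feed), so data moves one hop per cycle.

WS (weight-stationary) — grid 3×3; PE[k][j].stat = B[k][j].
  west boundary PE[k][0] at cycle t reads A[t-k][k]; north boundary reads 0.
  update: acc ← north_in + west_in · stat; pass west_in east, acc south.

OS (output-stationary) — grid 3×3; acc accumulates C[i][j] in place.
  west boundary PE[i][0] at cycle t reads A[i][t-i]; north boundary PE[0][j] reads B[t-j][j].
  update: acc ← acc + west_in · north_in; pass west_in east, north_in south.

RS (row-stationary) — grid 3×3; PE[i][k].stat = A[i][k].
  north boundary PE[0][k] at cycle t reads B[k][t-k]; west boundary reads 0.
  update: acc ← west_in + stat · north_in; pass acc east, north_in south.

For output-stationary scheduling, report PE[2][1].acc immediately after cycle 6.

OS on a 3×3 grid — tracing PE[2][1] and its feeders:
  step 0 · PE1,1: acc=0; fwd→0 fwd↓0
  step 0 · PE2,0: acc=0; fwd→0 fwd↓0
  step 0 · PE2,1: acc=0; fwd→0 fwd↓0
  step 1 · PE1,1: acc=0; fwd→0 fwd↓0
  step 1 · PE2,0: acc=0; fwd→0 fwd↓0
  step 1 · PE2,1: acc=0; fwd→0 fwd↓0
  step 2 · PE1,1: acc=9; fwd→1 fwd↓9
  step 2 · PE2,0: acc=36; fwd→4 fwd↓9
  step 2 · PE2,1: acc=0; fwd→0 fwd↓0
  step 3 · PE1,1: acc=17; fwd→4 fwd↓2
  step 3 · PE2,0: acc=100; fwd→8 fwd↓8
  step 3 · PE2,1: acc=36; fwd→4 fwd↓9
  step 4 · PE1,1: acc=45; fwd→4 fwd↓7
  step 4 · PE2,0: acc=154; fwd→9 fwd↓6
  step 4 · PE2,1: acc=52; fwd→8 fwd↓2
  step 5 · PE1,1: acc=45; fwd→0 fwd↓0
  step 5 · PE2,0: acc=154; fwd→0 fwd↓0
  step 5 · PE2,1: acc=115; fwd→9 fwd↓7
  step 6 · PE1,1: acc=45; fwd→0 fwd↓0
  step 6 · PE2,0: acc=154; fwd→0 fwd↓0
  step 6 · PE2,1: acc=115; fwd→0 fwd↓0

PE[2][1].acc = 115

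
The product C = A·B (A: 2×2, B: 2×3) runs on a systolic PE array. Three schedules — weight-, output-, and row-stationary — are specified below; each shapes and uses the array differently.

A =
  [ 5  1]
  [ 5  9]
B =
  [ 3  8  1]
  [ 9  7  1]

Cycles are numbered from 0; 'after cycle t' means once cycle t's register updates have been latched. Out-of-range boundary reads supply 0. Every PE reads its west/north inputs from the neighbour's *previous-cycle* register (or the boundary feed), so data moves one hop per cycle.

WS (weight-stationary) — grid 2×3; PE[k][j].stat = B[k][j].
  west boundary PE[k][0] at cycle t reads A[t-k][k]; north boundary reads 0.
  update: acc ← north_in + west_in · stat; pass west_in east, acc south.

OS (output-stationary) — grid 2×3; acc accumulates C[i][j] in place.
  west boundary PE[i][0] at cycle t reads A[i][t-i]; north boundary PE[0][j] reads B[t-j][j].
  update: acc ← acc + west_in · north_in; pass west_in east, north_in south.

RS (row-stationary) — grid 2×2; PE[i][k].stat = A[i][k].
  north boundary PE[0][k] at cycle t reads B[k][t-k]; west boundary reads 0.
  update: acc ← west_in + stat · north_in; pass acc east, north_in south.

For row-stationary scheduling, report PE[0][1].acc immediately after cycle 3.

PE[0][1].acc = 6

Tracing RS — 2×2 array, target PE[0][1]:
  cycle 0: PE[0][0] → acc 15, east 15, south 3
  cycle 0: PE[0][1] → acc 0, east 0, south 0
  cycle 1: PE[0][0] → acc 40, east 40, south 8
  cycle 1: PE[0][1] → acc 24, east 24, south 9
  cycle 2: PE[0][0] → acc 5, east 5, south 1
  cycle 2: PE[0][1] → acc 47, east 47, south 7
  cycle 3: PE[0][0] → acc 0, east 0, south 0
  cycle 3: PE[0][1] → acc 6, east 6, south 1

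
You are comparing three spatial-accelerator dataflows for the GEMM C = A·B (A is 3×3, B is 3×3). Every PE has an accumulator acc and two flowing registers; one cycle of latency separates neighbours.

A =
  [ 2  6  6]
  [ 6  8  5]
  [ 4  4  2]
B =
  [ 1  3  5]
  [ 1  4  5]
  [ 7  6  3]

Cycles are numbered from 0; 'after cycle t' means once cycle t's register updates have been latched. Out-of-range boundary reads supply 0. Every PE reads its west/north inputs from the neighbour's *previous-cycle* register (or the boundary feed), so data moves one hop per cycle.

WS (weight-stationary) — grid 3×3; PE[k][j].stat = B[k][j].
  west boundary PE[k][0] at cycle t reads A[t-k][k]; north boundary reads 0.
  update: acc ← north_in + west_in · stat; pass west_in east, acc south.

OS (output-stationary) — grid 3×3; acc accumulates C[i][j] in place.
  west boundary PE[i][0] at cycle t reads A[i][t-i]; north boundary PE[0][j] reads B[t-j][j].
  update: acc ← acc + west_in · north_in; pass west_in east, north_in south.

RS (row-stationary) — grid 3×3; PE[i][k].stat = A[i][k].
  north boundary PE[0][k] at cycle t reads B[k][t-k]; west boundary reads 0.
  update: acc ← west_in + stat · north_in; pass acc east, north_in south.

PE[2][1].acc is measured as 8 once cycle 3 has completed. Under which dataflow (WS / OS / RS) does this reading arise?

WS (3×3 grid), PE[2][1]:
  0: (2,1).acc=0  regs=<0,0>
  1: (2,1).acc=0  regs=<0,0>
  2: (2,1).acc=0  regs=<0,0>
  3: (2,1).acc=66  regs=<6,66>
OS (3×3 grid), PE[2][1]:
  0: (2,1).acc=0  regs=<0,0>
  1: (2,1).acc=0  regs=<0,0>
  2: (2,1).acc=0  regs=<0,0>
  3: (2,1).acc=12  regs=<4,3>
RS (3×3 grid), PE[2][1]:
  0: (2,1).acc=0  regs=<0,0>
  1: (2,1).acc=0  regs=<0,0>
  2: (2,1).acc=0  regs=<0,0>
  3: (2,1).acc=8  regs=<8,1>

dataflow = RS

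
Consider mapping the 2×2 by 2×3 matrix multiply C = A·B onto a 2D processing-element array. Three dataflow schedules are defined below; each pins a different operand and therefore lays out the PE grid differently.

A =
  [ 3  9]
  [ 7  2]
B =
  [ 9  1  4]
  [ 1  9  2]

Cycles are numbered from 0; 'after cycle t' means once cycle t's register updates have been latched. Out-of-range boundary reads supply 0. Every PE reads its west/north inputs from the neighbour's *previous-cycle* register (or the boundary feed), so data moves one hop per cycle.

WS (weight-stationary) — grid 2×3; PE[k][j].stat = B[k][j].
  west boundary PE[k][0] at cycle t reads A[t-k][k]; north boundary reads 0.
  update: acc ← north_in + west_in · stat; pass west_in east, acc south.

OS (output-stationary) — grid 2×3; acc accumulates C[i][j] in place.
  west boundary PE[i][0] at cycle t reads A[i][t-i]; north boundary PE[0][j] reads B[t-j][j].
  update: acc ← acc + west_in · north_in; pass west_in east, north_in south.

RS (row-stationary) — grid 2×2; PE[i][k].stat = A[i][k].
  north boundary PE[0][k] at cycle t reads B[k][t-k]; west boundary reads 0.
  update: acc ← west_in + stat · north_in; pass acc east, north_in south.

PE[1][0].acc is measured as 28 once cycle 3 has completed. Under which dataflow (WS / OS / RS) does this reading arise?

WS (2×3 grid), PE[1][0]:
  0: (1,0).acc=0  regs=<0,0>
  1: (1,0).acc=36  regs=<9,36>
  2: (1,0).acc=65  regs=<2,65>
  3: (1,0).acc=0  regs=<0,0>
OS (2×3 grid), PE[1][0]:
  0: (1,0).acc=0  regs=<0,0>
  1: (1,0).acc=63  regs=<7,9>
  2: (1,0).acc=65  regs=<2,1>
  3: (1,0).acc=65  regs=<0,0>
RS (2×2 grid), PE[1][0]:
  0: (1,0).acc=0  regs=<0,0>
  1: (1,0).acc=63  regs=<63,9>
  2: (1,0).acc=7  regs=<7,1>
  3: (1,0).acc=28  regs=<28,4>

dataflow = RS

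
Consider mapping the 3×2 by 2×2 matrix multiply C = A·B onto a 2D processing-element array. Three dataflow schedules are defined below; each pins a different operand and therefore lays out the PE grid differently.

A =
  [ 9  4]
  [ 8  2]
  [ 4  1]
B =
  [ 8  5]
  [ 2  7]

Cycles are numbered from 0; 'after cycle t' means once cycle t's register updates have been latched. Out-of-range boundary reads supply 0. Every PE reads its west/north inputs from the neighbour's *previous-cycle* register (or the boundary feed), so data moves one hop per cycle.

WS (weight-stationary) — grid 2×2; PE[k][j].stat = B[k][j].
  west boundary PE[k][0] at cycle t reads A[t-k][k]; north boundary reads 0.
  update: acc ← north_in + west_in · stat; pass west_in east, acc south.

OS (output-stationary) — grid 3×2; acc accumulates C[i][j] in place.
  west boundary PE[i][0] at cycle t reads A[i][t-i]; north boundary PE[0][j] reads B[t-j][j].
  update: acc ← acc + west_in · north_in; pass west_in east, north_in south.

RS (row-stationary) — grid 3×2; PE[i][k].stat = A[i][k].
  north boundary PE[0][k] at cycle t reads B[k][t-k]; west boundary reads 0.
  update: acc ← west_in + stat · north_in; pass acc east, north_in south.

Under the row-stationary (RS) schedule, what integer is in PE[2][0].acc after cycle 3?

PE[2][0].acc = 20

RS on a 3×2 grid — tracing PE[2][0] and its feeders:
  0: (1,0).acc=0  regs=<0,0>
  0: (2,0).acc=0  regs=<0,0>
  1: (1,0).acc=64  regs=<64,8>
  1: (2,0).acc=0  regs=<0,0>
  2: (1,0).acc=40  regs=<40,5>
  2: (2,0).acc=32  regs=<32,8>
  3: (1,0).acc=0  regs=<0,0>
  3: (2,0).acc=20  regs=<20,5>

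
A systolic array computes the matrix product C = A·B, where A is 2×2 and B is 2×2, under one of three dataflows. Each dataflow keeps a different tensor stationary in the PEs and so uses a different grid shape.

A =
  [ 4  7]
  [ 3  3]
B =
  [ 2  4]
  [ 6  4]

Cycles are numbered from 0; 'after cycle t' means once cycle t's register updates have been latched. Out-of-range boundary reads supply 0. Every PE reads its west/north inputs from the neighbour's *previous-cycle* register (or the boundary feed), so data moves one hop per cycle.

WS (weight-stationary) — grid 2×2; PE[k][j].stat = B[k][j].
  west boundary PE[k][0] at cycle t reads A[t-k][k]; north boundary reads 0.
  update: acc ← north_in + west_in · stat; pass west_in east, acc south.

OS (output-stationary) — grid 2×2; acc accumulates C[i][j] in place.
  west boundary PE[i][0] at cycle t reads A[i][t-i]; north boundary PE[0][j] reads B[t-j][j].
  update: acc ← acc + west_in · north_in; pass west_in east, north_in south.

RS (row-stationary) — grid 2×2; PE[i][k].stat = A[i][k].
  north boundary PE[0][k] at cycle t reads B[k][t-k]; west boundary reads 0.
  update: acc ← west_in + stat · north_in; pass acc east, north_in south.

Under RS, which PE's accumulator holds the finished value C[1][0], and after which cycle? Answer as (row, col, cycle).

RS — PE[1][1] is where C[1][0] collects:
  after 0 — PE[1][1] acc=0, pass-E 0, pass-S 0
  after 1 — PE[1][1] acc=0, pass-E 0, pass-S 0
  after 2 — PE[1][1] acc=24, pass-E 24, pass-S 6

(row, col, cycle) = (1, 1, 2)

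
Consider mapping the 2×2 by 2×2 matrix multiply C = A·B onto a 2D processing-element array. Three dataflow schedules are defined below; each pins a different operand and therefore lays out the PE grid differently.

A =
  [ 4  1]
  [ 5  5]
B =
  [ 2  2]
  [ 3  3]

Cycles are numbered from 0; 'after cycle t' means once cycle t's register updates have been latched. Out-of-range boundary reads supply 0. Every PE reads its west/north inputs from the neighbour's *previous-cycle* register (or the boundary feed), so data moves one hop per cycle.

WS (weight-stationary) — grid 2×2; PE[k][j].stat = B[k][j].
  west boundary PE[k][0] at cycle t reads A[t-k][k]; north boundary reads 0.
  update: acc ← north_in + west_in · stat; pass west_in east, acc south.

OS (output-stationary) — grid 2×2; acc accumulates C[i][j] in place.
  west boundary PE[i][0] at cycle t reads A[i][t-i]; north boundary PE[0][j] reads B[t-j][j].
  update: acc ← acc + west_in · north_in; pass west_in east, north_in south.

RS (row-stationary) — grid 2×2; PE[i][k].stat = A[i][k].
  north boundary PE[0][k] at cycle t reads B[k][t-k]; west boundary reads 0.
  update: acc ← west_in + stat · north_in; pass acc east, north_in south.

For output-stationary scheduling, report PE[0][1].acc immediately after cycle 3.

OS 2×2: PE[0][1] cycle-by-cycle (with neighbour feeds):
  after 0 — PE[0][0] acc=8, pass-E 4, pass-S 2
  after 0 — PE[0][1] acc=0, pass-E 0, pass-S 0
  after 1 — PE[0][0] acc=11, pass-E 1, pass-S 3
  after 1 — PE[0][1] acc=8, pass-E 4, pass-S 2
  after 2 — PE[0][0] acc=11, pass-E 0, pass-S 0
  after 2 — PE[0][1] acc=11, pass-E 1, pass-S 3
  after 3 — PE[0][0] acc=11, pass-E 0, pass-S 0
  after 3 — PE[0][1] acc=11, pass-E 0, pass-S 0

PE[0][1].acc = 11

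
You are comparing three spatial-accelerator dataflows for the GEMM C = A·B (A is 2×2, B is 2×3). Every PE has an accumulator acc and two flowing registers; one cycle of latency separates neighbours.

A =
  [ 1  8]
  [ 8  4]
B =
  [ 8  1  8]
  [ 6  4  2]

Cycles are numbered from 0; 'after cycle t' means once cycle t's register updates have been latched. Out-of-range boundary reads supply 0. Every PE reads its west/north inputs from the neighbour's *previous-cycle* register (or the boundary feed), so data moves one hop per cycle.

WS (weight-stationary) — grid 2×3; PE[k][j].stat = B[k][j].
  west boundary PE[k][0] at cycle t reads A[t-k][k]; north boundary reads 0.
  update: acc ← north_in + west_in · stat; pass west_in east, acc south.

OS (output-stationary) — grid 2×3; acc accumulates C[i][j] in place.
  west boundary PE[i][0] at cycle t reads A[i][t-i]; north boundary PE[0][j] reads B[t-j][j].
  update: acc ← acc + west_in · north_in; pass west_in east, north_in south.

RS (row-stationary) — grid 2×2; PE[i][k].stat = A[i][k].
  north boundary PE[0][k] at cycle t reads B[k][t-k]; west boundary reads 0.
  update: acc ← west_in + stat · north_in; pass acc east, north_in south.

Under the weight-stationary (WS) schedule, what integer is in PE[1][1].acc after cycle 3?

PE[1][1].acc = 24

Tracing WS — 2×3 array, target PE[1][1]:
  0: (0,1).acc=0  regs=<0,0>
  0: (1,0).acc=0  regs=<0,0>
  0: (1,1).acc=0  regs=<0,0>
  1: (0,1).acc=1  regs=<1,1>
  1: (1,0).acc=56  regs=<8,56>
  1: (1,1).acc=0  regs=<0,0>
  2: (0,1).acc=8  regs=<8,8>
  2: (1,0).acc=88  regs=<4,88>
  2: (1,1).acc=33  regs=<8,33>
  3: (0,1).acc=0  regs=<0,0>
  3: (1,0).acc=0  regs=<0,0>
  3: (1,1).acc=24  regs=<4,24>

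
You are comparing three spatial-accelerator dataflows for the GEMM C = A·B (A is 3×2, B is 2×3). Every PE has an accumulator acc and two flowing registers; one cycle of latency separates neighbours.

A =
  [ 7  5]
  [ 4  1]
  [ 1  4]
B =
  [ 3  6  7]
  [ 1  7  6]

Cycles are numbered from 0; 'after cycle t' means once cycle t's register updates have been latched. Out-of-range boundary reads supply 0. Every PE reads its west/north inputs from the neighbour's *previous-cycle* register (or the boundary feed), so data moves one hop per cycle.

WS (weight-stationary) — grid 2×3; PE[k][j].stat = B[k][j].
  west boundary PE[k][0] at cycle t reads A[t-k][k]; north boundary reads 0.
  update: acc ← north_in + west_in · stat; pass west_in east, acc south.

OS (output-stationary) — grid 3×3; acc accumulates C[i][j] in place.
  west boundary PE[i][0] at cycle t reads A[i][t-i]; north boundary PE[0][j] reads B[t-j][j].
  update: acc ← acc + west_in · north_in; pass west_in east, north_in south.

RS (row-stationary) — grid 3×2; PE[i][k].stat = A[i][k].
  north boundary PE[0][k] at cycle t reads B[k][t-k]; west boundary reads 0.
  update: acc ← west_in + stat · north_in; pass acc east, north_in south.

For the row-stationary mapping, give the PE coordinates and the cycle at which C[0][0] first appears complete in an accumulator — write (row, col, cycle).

(row, col, cycle) = (0, 1, 1)

Under RS, C[0][0] lands at PE[0][1]:
  @0  [0,1]  acc 0  |  →0  ↓0
  @1  [0,1]  acc 26  |  →26  ↓1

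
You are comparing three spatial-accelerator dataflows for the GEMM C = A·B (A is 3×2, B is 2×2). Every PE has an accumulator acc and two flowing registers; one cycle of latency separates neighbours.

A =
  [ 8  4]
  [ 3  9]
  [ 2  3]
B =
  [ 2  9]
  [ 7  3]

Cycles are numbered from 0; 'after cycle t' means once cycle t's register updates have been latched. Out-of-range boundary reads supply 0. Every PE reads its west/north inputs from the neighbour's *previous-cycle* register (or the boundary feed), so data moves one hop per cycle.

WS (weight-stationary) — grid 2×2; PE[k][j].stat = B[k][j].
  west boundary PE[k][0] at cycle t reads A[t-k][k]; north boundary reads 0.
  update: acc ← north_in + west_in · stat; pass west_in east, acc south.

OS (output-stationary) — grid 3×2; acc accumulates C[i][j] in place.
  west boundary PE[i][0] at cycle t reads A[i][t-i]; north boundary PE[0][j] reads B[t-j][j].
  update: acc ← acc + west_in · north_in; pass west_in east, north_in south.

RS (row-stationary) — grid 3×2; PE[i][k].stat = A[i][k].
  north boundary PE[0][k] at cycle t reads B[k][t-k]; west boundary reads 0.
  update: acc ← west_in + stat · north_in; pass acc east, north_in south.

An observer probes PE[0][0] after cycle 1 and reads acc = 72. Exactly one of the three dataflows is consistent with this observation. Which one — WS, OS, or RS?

dataflow = RS

WS [2×2] PE[0][0] across cycles:
  t=0 PE[0][0]: acc=16 h=8 v=16
  t=1 PE[0][0]: acc=6 h=3 v=6
OS [3×2] PE[0][0] across cycles:
  t=0 PE[0][0]: acc=16 h=8 v=2
  t=1 PE[0][0]: acc=44 h=4 v=7
RS [3×2] PE[0][0] across cycles:
  t=0 PE[0][0]: acc=16 h=16 v=2
  t=1 PE[0][0]: acc=72 h=72 v=9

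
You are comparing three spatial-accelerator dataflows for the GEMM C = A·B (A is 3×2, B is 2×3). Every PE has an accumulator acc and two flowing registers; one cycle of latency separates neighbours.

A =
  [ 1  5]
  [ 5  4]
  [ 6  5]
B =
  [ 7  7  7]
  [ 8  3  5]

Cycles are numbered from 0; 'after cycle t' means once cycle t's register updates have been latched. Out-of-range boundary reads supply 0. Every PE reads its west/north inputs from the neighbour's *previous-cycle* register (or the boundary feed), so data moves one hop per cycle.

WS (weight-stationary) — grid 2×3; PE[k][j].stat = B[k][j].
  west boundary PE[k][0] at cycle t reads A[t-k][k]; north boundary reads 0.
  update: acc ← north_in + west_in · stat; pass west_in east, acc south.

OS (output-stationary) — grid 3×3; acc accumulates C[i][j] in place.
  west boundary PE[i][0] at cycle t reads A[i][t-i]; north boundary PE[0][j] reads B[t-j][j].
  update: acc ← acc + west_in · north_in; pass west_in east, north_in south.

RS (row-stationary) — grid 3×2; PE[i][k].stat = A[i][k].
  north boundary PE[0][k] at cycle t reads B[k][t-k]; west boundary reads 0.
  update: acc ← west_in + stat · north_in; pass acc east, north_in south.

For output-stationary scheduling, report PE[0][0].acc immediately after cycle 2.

OS on a 3×3 grid — tracing PE[0][0] and its feeders:
  step 0 · PE0,0: acc=7; fwd→1 fwd↓7
  step 1 · PE0,0: acc=47; fwd→5 fwd↓8
  step 2 · PE0,0: acc=47; fwd→0 fwd↓0

PE[0][0].acc = 47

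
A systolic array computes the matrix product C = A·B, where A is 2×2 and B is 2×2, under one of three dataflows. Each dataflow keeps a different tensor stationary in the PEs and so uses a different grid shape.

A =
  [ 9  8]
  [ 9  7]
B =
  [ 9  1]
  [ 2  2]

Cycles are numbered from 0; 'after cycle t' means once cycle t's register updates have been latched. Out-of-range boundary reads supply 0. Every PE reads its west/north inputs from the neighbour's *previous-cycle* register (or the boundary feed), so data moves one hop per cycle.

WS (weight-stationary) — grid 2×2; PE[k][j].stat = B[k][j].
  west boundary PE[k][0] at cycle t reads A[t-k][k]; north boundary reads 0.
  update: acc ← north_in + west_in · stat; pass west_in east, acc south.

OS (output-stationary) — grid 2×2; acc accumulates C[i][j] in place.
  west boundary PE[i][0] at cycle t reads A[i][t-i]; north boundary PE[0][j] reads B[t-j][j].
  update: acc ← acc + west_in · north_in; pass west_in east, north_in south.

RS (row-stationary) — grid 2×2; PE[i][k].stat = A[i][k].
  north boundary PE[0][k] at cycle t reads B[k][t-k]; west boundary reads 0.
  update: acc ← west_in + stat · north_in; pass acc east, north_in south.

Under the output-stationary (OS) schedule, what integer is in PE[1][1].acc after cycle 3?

PE[1][1].acc = 23

OS on a 2×2 grid — tracing PE[1][1] and its feeders:
  0: (0,1).acc=0  regs=<0,0>
  0: (1,0).acc=0  regs=<0,0>
  0: (1,1).acc=0  regs=<0,0>
  1: (0,1).acc=9  regs=<9,1>
  1: (1,0).acc=81  regs=<9,9>
  1: (1,1).acc=0  regs=<0,0>
  2: (0,1).acc=25  regs=<8,2>
  2: (1,0).acc=95  regs=<7,2>
  2: (1,1).acc=9  regs=<9,1>
  3: (0,1).acc=25  regs=<0,0>
  3: (1,0).acc=95  regs=<0,0>
  3: (1,1).acc=23  regs=<7,2>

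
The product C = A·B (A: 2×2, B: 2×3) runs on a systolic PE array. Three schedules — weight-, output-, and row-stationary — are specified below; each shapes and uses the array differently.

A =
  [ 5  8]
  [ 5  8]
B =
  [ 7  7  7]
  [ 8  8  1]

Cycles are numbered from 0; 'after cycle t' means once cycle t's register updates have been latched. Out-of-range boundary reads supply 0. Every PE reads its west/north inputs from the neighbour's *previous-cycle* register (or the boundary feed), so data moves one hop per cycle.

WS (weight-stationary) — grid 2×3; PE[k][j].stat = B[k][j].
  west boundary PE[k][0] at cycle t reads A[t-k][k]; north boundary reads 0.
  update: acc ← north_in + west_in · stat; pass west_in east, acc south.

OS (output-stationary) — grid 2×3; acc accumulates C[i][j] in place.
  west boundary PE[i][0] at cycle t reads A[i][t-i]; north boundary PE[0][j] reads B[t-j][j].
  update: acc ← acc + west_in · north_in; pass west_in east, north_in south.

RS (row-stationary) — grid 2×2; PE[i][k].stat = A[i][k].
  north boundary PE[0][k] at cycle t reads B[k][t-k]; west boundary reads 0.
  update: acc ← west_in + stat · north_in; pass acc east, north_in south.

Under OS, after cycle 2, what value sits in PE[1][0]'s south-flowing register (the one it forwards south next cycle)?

register = 8

OS (2×3). Following PE[1][0] plus its west/north inputs:
  [0] (0,0) acc=35 (h:5 v:7)
  [0] (1,0) acc=0 (h:0 v:0)
  [1] (0,0) acc=99 (h:8 v:8)
  [1] (1,0) acc=35 (h:5 v:7)
  [2] (0,0) acc=99 (h:0 v:0)
  [2] (1,0) acc=99 (h:8 v:8)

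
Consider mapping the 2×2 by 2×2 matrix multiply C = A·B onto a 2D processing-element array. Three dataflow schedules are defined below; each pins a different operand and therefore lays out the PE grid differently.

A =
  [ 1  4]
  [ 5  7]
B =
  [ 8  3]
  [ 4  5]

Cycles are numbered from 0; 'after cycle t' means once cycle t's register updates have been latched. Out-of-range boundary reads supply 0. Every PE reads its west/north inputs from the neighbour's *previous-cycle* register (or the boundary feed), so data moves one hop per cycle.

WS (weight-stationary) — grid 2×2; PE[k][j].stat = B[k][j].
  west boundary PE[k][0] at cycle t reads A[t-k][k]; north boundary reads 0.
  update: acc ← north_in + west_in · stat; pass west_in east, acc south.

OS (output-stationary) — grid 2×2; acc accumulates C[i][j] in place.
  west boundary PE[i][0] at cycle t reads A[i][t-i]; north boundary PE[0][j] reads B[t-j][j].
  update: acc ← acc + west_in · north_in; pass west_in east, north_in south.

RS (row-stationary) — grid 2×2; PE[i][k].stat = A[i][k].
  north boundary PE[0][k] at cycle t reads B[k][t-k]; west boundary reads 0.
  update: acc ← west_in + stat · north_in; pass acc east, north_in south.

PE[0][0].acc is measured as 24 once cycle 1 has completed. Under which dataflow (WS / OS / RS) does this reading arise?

— WS: 2×2; PE[0][0] trace:
  cycle 0: PE[0][0] → acc 8, east 1, south 8
  cycle 1: PE[0][0] → acc 40, east 5, south 40
— OS: 2×2; PE[0][0] trace:
  cycle 0: PE[0][0] → acc 8, east 1, south 8
  cycle 1: PE[0][0] → acc 24, east 4, south 4
— RS: 2×2; PE[0][0] trace:
  cycle 0: PE[0][0] → acc 8, east 8, south 8
  cycle 1: PE[0][0] → acc 3, east 3, south 3

dataflow = OS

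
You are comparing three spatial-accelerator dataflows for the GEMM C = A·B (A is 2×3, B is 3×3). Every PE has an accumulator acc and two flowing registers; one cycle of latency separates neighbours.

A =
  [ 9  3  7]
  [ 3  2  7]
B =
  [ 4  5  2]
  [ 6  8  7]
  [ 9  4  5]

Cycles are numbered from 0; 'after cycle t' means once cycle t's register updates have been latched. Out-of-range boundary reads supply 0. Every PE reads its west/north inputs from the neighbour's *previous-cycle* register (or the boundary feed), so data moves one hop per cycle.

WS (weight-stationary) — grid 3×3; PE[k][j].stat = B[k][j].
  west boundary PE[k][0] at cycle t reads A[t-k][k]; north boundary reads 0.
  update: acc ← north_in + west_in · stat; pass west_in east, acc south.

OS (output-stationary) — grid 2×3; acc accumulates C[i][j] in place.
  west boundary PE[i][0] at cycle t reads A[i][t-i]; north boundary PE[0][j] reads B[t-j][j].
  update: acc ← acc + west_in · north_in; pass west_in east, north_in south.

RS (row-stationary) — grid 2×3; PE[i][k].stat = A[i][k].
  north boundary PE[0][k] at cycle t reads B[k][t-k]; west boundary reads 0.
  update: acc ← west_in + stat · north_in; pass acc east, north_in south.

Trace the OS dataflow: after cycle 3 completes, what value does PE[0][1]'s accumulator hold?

PE[0][1].acc = 97

Tracing OS — 2×3 array, target PE[0][1]:
  [0] (0,0) acc=36 (h:9 v:4)
  [0] (0,1) acc=0 (h:0 v:0)
  [1] (0,0) acc=54 (h:3 v:6)
  [1] (0,1) acc=45 (h:9 v:5)
  [2] (0,0) acc=117 (h:7 v:9)
  [2] (0,1) acc=69 (h:3 v:8)
  [3] (0,0) acc=117 (h:0 v:0)
  [3] (0,1) acc=97 (h:7 v:4)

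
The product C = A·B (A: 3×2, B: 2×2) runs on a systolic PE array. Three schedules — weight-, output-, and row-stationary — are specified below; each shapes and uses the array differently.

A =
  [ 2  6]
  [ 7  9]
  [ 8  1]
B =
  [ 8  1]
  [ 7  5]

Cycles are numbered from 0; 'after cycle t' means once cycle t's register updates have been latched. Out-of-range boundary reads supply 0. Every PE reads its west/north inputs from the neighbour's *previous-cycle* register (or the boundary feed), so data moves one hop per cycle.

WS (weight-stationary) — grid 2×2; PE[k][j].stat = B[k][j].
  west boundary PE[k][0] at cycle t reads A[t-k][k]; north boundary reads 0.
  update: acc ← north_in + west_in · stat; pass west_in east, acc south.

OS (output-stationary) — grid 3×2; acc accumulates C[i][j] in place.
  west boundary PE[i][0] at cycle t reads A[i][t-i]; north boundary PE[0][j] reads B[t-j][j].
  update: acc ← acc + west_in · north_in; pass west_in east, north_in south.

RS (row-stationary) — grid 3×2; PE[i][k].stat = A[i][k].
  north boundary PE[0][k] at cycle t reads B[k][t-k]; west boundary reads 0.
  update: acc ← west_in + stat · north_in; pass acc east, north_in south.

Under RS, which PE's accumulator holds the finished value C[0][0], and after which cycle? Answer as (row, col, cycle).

(row, col, cycle) = (0, 1, 1)

Under RS, C[0][0] lands at PE[0][1]:
  cycle 0: PE[0][1] → acc 0, east 0, south 0
  cycle 1: PE[0][1] → acc 58, east 58, south 7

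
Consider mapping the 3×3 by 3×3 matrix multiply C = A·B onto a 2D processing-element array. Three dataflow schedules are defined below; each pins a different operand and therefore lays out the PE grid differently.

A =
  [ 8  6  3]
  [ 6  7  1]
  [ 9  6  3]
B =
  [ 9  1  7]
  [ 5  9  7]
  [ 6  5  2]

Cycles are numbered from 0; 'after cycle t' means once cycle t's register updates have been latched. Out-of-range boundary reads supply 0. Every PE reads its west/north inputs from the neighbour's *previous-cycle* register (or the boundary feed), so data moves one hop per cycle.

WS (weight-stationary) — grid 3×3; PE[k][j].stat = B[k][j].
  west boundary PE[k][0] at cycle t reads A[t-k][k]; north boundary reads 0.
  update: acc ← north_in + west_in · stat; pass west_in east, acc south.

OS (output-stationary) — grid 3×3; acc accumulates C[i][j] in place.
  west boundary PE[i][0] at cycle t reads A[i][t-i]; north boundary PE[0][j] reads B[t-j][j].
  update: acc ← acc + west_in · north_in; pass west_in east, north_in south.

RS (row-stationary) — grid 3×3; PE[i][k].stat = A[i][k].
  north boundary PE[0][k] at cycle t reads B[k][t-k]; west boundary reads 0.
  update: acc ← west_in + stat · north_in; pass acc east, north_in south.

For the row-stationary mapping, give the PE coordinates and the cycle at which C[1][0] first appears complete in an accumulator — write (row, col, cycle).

RS — PE[1][2] is where C[1][0] collects:
  c0 r1c2: 0 / 0 / 0
  c1 r1c2: 0 / 0 / 0
  c2 r1c2: 0 / 0 / 0
  c3 r1c2: 95 / 95 / 6

(row, col, cycle) = (1, 2, 3)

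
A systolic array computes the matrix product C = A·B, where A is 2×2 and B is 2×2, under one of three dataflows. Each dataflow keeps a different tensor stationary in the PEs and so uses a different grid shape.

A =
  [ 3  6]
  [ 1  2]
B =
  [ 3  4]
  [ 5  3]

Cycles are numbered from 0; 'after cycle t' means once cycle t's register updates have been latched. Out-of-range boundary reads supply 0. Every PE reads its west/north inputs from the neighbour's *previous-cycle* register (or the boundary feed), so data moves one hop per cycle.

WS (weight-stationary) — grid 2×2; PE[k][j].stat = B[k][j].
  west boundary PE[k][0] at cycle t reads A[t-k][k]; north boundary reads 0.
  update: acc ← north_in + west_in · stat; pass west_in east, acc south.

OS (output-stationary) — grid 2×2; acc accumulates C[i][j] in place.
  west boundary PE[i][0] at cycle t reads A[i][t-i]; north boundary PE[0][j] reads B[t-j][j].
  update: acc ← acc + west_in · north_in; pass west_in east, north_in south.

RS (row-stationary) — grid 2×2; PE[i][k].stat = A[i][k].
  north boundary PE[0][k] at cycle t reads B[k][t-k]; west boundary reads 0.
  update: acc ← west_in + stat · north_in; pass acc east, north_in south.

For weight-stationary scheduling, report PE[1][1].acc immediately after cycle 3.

WS (2×2). Following PE[1][1] plus its west/north inputs:
  c0 r0c1: 0 / 0 / 0
  c0 r1c0: 0 / 0 / 0
  c0 r1c1: 0 / 0 / 0
  c1 r0c1: 12 / 3 / 12
  c1 r1c0: 39 / 6 / 39
  c1 r1c1: 0 / 0 / 0
  c2 r0c1: 4 / 1 / 4
  c2 r1c0: 13 / 2 / 13
  c2 r1c1: 30 / 6 / 30
  c3 r0c1: 0 / 0 / 0
  c3 r1c0: 0 / 0 / 0
  c3 r1c1: 10 / 2 / 10

PE[1][1].acc = 10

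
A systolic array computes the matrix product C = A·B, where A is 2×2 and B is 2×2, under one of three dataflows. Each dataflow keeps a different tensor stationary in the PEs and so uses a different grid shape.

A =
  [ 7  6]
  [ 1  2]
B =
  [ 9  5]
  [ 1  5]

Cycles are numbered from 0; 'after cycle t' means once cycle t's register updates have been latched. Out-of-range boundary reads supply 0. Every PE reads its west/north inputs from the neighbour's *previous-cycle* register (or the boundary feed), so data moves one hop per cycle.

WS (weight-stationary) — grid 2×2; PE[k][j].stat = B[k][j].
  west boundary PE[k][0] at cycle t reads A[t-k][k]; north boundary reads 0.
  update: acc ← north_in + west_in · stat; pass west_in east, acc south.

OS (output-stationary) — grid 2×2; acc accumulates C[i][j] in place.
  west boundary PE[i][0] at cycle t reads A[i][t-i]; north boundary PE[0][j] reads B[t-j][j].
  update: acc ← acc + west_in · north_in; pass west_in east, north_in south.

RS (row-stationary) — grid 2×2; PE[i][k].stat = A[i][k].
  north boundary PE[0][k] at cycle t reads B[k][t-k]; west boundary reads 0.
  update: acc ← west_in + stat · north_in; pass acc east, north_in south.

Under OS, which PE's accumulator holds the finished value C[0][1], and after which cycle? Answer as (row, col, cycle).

OS — PE[0][1] is where C[0][1] collects:
  t=0 PE[0][1]: acc=0 h=0 v=0
  t=1 PE[0][1]: acc=35 h=7 v=5
  t=2 PE[0][1]: acc=65 h=6 v=5

(row, col, cycle) = (0, 1, 2)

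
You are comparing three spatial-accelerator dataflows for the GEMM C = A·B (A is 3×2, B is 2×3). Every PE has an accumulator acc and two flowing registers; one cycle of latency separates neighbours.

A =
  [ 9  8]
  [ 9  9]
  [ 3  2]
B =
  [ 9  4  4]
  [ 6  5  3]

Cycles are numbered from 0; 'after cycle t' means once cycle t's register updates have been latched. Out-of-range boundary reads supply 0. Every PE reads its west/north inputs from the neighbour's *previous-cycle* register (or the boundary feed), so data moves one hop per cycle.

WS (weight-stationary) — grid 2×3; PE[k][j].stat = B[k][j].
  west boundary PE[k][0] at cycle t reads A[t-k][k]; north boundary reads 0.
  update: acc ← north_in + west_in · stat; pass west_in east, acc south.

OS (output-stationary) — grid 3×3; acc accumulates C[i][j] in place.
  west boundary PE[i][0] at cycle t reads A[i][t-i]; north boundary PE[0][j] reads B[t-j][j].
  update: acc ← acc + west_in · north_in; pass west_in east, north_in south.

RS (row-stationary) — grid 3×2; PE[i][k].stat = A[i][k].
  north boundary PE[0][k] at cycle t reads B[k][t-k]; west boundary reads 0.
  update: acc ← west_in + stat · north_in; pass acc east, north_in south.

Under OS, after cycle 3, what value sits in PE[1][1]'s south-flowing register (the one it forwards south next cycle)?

register = 5

Tracing OS — 3×3 array, target PE[1][1]:
  step 0 · PE0,1: acc=0; fwd→0 fwd↓0
  step 0 · PE1,0: acc=0; fwd→0 fwd↓0
  step 0 · PE1,1: acc=0; fwd→0 fwd↓0
  step 1 · PE0,1: acc=36; fwd→9 fwd↓4
  step 1 · PE1,0: acc=81; fwd→9 fwd↓9
  step 1 · PE1,1: acc=0; fwd→0 fwd↓0
  step 2 · PE0,1: acc=76; fwd→8 fwd↓5
  step 2 · PE1,0: acc=135; fwd→9 fwd↓6
  step 2 · PE1,1: acc=36; fwd→9 fwd↓4
  step 3 · PE0,1: acc=76; fwd→0 fwd↓0
  step 3 · PE1,0: acc=135; fwd→0 fwd↓0
  step 3 · PE1,1: acc=81; fwd→9 fwd↓5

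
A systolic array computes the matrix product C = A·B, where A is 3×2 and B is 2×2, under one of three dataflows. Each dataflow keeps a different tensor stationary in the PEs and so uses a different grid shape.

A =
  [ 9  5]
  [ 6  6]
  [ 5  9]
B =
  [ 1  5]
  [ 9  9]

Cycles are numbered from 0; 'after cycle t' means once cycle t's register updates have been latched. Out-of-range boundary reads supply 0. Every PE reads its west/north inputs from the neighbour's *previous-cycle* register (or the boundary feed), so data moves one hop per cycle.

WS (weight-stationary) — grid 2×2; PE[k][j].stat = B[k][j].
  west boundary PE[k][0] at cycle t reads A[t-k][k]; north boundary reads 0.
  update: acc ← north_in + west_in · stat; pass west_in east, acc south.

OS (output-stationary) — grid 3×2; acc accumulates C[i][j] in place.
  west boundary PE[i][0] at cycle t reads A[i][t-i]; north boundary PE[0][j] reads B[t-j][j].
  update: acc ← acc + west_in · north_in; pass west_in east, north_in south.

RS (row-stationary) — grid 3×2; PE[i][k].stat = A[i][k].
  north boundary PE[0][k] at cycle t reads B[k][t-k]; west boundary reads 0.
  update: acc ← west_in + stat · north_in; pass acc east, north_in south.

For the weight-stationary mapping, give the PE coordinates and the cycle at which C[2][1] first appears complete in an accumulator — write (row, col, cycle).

(row, col, cycle) = (1, 1, 4)

Under WS, C[2][1] lands at PE[1][1]:
  0: (1,1).acc=0  regs=<0,0>
  1: (1,1).acc=0  regs=<0,0>
  2: (1,1).acc=90  regs=<5,90>
  3: (1,1).acc=84  regs=<6,84>
  4: (1,1).acc=106  regs=<9,106>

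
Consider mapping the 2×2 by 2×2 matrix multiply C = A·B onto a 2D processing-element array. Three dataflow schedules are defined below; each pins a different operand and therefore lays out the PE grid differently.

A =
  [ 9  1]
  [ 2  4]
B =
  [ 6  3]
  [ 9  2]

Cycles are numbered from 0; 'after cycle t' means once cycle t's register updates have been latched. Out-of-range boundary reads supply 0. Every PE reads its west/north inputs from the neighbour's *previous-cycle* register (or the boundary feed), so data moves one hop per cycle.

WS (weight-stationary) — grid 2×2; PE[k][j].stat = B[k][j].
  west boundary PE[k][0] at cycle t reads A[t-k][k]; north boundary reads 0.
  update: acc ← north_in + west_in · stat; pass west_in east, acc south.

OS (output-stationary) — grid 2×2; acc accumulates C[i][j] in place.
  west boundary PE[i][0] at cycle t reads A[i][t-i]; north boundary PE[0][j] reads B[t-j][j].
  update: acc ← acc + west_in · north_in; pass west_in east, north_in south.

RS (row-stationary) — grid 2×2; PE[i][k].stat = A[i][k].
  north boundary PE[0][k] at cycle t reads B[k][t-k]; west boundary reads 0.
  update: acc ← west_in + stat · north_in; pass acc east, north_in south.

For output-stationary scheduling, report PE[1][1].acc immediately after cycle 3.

OS (2×2). Following PE[1][1] plus its west/north inputs:
  cycle 0: PE[0][1] → acc 0, east 0, south 0
  cycle 0: PE[1][0] → acc 0, east 0, south 0
  cycle 0: PE[1][1] → acc 0, east 0, south 0
  cycle 1: PE[0][1] → acc 27, east 9, south 3
  cycle 1: PE[1][0] → acc 12, east 2, south 6
  cycle 1: PE[1][1] → acc 0, east 0, south 0
  cycle 2: PE[0][1] → acc 29, east 1, south 2
  cycle 2: PE[1][0] → acc 48, east 4, south 9
  cycle 2: PE[1][1] → acc 6, east 2, south 3
  cycle 3: PE[0][1] → acc 29, east 0, south 0
  cycle 3: PE[1][0] → acc 48, east 0, south 0
  cycle 3: PE[1][1] → acc 14, east 4, south 2

PE[1][1].acc = 14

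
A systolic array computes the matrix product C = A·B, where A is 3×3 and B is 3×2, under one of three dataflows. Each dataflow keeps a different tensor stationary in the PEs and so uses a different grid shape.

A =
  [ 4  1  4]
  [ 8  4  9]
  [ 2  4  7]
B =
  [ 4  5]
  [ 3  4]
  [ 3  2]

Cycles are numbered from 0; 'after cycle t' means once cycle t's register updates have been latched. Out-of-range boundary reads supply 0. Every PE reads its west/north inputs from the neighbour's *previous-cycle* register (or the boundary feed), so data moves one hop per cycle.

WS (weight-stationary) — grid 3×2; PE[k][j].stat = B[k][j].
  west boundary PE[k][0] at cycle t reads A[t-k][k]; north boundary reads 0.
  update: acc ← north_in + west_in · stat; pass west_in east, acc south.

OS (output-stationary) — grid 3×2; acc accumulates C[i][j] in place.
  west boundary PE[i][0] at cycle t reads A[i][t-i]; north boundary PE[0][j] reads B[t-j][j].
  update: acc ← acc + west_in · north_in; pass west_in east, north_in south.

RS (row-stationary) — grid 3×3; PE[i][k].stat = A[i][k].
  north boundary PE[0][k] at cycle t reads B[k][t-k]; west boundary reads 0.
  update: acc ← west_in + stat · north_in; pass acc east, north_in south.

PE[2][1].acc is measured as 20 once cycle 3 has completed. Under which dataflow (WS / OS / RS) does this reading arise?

dataflow = RS

Under WS (3×2), PE[2][1]:
  t=0 PE[2][1]: acc=0 h=0 v=0
  t=1 PE[2][1]: acc=0 h=0 v=0
  t=2 PE[2][1]: acc=0 h=0 v=0
  t=3 PE[2][1]: acc=32 h=4 v=32
Under OS (3×2), PE[2][1]:
  t=0 PE[2][1]: acc=0 h=0 v=0
  t=1 PE[2][1]: acc=0 h=0 v=0
  t=2 PE[2][1]: acc=0 h=0 v=0
  t=3 PE[2][1]: acc=10 h=2 v=5
Under RS (3×3), PE[2][1]:
  t=0 PE[2][1]: acc=0 h=0 v=0
  t=1 PE[2][1]: acc=0 h=0 v=0
  t=2 PE[2][1]: acc=0 h=0 v=0
  t=3 PE[2][1]: acc=20 h=20 v=3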